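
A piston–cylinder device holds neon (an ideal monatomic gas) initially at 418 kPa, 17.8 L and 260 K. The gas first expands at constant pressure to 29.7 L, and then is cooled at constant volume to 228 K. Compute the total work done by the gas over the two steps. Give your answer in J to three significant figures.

Step 1 (isobaric): W = PΔV = (418 kPa)(29.7 − 17.8 L) = 4974 J.
Step 2 (isochoric): W = 0 (constant volume).
W_total = 4974 + 0 = 4974 J.

W_total ≈ 4970 J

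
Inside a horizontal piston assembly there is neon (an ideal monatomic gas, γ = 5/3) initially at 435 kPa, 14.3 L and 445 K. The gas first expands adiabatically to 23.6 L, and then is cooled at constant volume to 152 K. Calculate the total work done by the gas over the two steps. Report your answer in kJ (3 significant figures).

W_total ≈ 2.65 kJ

Step 1 (adiabatic): W = (P₁V₁ − P₂V₂)/(γ−1) = (6220 − 4454)/0.667 = 2649 J.
Step 2 (isochoric): W = 0 (constant volume).
W_total = 2649 + 0 = 2649 J.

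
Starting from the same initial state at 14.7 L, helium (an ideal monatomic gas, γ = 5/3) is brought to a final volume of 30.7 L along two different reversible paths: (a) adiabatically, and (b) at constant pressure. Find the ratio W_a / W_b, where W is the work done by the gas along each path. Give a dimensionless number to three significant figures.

W_a / W_b ≈ 0.535

Path (a) adiabatic: W = P₁V₁(1 − (V₁/V₂)^(γ−1))/(γ−1) → W_a/(P₁V₁) = 0.5819.
Path (b) isobaric: W = P₁(V₂ − V₁) → W_b/(P₁V₁) = 1.088.
W_a / W_b = 0.5819 / 1.088 = 0.5346.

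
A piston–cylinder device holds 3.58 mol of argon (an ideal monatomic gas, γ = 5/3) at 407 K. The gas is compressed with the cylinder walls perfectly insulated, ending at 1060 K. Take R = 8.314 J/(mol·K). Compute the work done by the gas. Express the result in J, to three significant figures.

Adiabatic ⇒ Q = 0, so W_by = −ΔU = nCᵥ(T₁ − T₂).
Cᵥ = 3R/2 = 12.47 J/(mol·K).
W = (3.58)(12.47)(407 − 1060) = -29154 J.

W ≈ -29200 J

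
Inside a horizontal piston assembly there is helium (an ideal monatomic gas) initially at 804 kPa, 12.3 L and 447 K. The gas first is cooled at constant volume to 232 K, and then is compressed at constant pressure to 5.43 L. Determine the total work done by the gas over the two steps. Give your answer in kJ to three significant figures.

W_total ≈ -2.87 kJ

Step 1 (isochoric): W = 0 (constant volume).
After step 1: P = 417.3 kPa (V unchanged).
Step 2 (isobaric): W = PΔV = (417.3 kPa)(5.43 − 12.3 L) = -2867 J.
W_total = 0 − 2867 = -2867 J.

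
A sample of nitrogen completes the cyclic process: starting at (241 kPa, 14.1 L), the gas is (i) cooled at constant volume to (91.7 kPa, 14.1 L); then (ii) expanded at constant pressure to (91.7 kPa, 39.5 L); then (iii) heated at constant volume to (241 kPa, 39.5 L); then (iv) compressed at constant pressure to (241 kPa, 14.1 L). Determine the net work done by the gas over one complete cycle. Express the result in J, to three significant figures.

Constant-volume legs do no work.
W(ii) = (91.7)(39.5 − 14.1) = 2329 J; W(iv) = (241)(14.1 − 39.5) = -6121 J.
W_net = 2329 − 6121 = -3792 J (the counter-clockwise enclosed area).

W_net ≈ -3790 J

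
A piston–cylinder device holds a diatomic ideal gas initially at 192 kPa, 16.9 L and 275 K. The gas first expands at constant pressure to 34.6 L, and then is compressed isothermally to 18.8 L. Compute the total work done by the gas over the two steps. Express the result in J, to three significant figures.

Step 1 (isobaric): W = PΔV = (192 kPa)(34.6 − 16.9 L) = 3398 J.
After step 1: P = 192 kPa, V = 34.6 L, T = 563 K.
Step 2 (isothermal): W = P₁V₁ ln(V₂/V₁) = (6643) ln(18.8/34.6) = -4052 J.
W_total = 3398 − 4052 = -653.9 J.

W_total ≈ -654 J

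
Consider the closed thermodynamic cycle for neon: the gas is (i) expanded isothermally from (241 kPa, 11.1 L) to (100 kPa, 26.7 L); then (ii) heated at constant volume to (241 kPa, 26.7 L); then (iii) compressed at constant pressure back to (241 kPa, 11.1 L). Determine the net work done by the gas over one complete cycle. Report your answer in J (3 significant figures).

W_net ≈ -1410 J

Leg (i): W = PᵢVᵢ ln(V_f/Vᵢ) = (2675) ln(26.7/11.1) = 2348 J.
Leg (ii): W = 0.
Leg (iii): W = PΔV = (241)(11.1 − 26.7) = -3760 J.
W_net = 2348 − 3760 = -1412 J.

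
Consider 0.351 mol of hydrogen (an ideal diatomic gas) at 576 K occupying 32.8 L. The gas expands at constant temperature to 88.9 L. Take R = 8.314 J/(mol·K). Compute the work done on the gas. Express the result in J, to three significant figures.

W ≈ -1680 J

Isothermal: W = nRT ln(V₂/V₁).
W = (0.351)(8.314)(576) × ln(88.9/32.8)
  = 1681 × 0.9971
W_by_gas = 1676 J; work on gas = −W_by = -1676 J.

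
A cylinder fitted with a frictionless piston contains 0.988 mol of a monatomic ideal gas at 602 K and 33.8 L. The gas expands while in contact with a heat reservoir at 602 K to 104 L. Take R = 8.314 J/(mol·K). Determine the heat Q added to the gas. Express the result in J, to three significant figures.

Isothermal ⇒ ΔU = 0, so Q = W = nRT ln(V₂/V₁).
Q = (0.988)(8.314)(602) ln(104/33.8) = 4945 × 1.124 = 5558 J.

Q ≈ 5560 J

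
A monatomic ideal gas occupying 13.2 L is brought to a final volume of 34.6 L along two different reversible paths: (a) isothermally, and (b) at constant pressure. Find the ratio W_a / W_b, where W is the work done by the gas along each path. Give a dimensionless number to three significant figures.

Path (a) isothermal: W = P₁V₁ ln(V₂/V₁) → W_a/(P₁V₁) = 0.9636.
Path (b) isobaric: W = P₁(V₂ − V₁) → W_b/(P₁V₁) = 1.621.
W_a / W_b = 0.9636 / 1.621 = 0.5944.

W_a / W_b ≈ 0.594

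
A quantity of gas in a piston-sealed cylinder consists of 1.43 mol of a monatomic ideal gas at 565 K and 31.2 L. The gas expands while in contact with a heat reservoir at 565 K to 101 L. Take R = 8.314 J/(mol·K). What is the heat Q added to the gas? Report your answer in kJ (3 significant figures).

Isothermal ⇒ ΔU = 0, so Q = W = nRT ln(V₂/V₁).
Q = (1.43)(8.314)(565) ln(101/31.2) = 6717 × 1.175 = 7891 J.

Q ≈ 7.89 kJ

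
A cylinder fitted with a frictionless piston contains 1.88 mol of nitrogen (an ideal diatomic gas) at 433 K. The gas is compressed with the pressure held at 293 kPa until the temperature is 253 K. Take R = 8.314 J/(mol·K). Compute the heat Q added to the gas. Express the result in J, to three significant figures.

Q ≈ -9850 J

Isobaric: W = nRΔT = (1.88)(8.314)(-180) = -2813 J.
ΔU = nCᵥΔT with Cᵥ = 5R/2: ΔU = (1.88)(20.79)(-180) = -7034 J.
Q = ΔU + W = -7034 − 2813 = -9847 J.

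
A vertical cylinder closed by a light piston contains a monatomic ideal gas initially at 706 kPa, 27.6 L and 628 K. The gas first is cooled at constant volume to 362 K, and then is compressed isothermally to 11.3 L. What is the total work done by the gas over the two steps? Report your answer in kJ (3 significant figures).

W_total ≈ -10.0 kJ

Step 1 (isochoric): W = 0 (constant volume).
After step 1: P = 407 kPa (V unchanged).
Step 2 (isothermal): W = P₁V₁ ln(V₂/V₁) = (11232) ln(11.3/27.6) = -10030 J.
W_total = 0 − 10030 = -10030 J.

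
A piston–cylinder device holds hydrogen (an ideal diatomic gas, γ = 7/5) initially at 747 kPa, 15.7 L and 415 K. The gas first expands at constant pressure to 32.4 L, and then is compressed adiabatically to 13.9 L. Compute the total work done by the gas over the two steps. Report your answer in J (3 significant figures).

W_total ≈ -11900 J

Step 1 (isobaric): W = PΔV = (747 kPa)(32.4 − 15.7 L) = 12475 J.
After step 1: P = 747 kPa, V = 32.4 L, T = 856.4 K.
Step 2 (adiabatic): W = (P₁V₁ − P₂V₂)/(γ−1) = (24203 − 33953)/0.4 = -24375 J.
W_total = 12475 − 24375 = -11901 J.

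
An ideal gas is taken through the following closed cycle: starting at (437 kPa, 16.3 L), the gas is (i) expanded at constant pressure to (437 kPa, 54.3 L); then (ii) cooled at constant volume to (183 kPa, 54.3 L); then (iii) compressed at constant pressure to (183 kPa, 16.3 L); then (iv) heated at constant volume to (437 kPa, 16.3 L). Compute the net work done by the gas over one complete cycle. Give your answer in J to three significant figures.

W_net ≈ 9650 J

Constant-volume legs do no work.
W(i) = (437)(54.3 − 16.3) = 16606 J; W(iii) = (183)(16.3 − 54.3) = -6954 J.
W_net = 16606 − 6954 = 9652 J (the clockwise enclosed area).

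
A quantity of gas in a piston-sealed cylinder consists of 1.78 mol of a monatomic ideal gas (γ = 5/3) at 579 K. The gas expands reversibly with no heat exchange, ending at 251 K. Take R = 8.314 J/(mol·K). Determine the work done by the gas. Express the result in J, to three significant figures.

Adiabatic ⇒ Q = 0, so W_by = −ΔU = nCᵥ(T₁ − T₂).
Cᵥ = 3R/2 = 12.47 J/(mol·K).
W = (1.78)(12.47)(579 − 251) = 7281 J.

W ≈ 7280 J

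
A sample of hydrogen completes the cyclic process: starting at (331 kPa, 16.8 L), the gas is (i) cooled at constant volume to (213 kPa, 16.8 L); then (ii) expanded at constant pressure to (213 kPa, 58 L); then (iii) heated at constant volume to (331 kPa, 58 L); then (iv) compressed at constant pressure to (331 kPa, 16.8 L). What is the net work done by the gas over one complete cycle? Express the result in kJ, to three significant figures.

W_net ≈ -4.86 kJ

Constant-volume legs do no work.
W(ii) = (213)(58 − 16.8) = 8776 J; W(iv) = (331)(16.8 − 58) = -13637 J.
W_net = 8776 − 13637 = -4862 J (the counter-clockwise enclosed area).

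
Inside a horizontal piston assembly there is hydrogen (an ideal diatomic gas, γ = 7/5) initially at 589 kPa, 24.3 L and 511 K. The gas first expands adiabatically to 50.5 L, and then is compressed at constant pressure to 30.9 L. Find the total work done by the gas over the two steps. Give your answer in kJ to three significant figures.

W_total ≈ 4.93 kJ

Step 1 (adiabatic): W = (P₁V₁ − P₂V₂)/(γ−1) = (14313 − 10682)/0.4 = 9077 J.
After step 1: P = 211.5 kPa, V = 50.5 L, T = 381.4 K.
Step 2 (isobaric): W = PΔV = (211.5 kPa)(30.9 − 50.5 L) = -4146 J.
W_total = 9077 − 4146 = 4931 J.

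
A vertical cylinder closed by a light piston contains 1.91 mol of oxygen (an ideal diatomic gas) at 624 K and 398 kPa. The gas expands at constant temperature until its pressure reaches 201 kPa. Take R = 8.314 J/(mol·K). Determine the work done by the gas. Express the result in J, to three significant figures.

W ≈ 6770 J

Isothermal process: W = nRT ln(V₂/V₁) = nRT ln(P₁/P₂).
W = (1.91)(8.314)(624) × ln(398/201)
  = 9909 × ln(1.98) = 9909 × 0.6831
W_by_gas = 6769 J.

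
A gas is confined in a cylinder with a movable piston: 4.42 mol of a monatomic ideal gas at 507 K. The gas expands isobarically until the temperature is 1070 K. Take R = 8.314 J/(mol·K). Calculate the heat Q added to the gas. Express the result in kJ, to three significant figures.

Q ≈ 51.7 kJ

Isobaric: W = nRΔT = (4.42)(8.314)(563) = 20689 J.
ΔU = nCᵥΔT with Cᵥ = 3R/2: ΔU = (4.42)(12.47)(563) = 31034 J.
Q = ΔU + W = 31034 + 20689 = 51723 J.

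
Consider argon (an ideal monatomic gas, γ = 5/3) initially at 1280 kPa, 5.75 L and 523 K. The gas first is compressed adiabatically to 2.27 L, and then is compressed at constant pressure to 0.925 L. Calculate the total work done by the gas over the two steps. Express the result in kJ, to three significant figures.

W_total ≈ -17.6 kJ

Step 1 (adiabatic): W = (P₁V₁ − P₂V₂)/(γ−1) = (7360 − 13676)/0.667 = -9475 J.
After step 1: P = 6025 kPa, V = 2.27 L, T = 971.8 K.
Step 2 (isobaric): W = PΔV = (6025 kPa)(0.925 − 2.27 L) = -8103 J.
W_total = -9475 − 8103 = -17578 J.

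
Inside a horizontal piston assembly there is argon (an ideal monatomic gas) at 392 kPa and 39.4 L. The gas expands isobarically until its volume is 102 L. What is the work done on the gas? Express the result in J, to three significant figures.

Isobaric: W = P ΔV.
W = (392 kPa)(102 − 39.4 L) = (392)(62.6) = 24539 J.
Work on gas = −W_by = -24539 J.

W ≈ -24500 J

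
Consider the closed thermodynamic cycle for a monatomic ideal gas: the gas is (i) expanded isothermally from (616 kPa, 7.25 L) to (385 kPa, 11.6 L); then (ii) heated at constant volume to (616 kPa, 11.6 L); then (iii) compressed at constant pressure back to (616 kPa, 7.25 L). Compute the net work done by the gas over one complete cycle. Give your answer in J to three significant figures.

W_net ≈ -581 J

Leg (i): W = PᵢVᵢ ln(V_f/Vᵢ) = (4466) ln(11.6/7.25) = 2099 J.
Leg (ii): W = 0.
Leg (iii): W = PΔV = (616)(7.25 − 11.6) = -2680 J.
W_net = 2099 − 2680 = -580.6 J.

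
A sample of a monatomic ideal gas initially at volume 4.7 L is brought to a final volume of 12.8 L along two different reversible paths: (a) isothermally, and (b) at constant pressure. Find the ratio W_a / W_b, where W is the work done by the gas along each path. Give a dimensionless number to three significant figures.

W_a / W_b ≈ 0.581

Path (a) isothermal: W = P₁V₁ ln(V₂/V₁) → W_a/(P₁V₁) = 1.002.
Path (b) isobaric: W = P₁(V₂ − V₁) → W_b/(P₁V₁) = 1.723.
W_a / W_b = 1.002 / 1.723 = 0.5813.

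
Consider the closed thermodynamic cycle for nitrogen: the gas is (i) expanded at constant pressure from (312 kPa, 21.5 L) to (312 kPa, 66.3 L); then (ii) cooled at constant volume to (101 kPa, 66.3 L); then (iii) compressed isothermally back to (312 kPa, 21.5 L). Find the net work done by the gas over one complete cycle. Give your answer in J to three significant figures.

Leg (i): W = PΔV = (312)(66.3 − 21.5) = 13978 J.
Leg (ii): W = 0.
Leg (iii): W = PᵢVᵢ ln(V_f/Vᵢ) = (6696) ln(21.5/66.3) = -7541 J.
W_net = 13978 − 7541 = 6437 J.

W_net ≈ 6440 J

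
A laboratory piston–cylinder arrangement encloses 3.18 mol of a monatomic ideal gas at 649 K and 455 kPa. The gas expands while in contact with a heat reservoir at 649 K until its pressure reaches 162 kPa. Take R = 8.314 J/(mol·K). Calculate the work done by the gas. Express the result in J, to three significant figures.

Isothermal process: W = nRT ln(V₂/V₁) = nRT ln(P₁/P₂).
W = (3.18)(8.314)(649) × ln(455/162)
  = 17159 × ln(2.809) = 17159 × 1.033
W_by_gas = 17720 J.

W ≈ 17700 J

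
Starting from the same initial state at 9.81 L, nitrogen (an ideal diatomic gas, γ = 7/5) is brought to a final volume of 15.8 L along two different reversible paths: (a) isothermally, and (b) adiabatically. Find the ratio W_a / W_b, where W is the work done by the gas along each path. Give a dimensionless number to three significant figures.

W_a / W_b ≈ 1.10

Path (a) isothermal: W = P₁V₁ ln(V₂/V₁) → W_a/(P₁V₁) = 0.4766.
Path (b) adiabatic: W = P₁V₁(1 − (V₁/V₂)^(γ−1))/(γ−1) → W_b/(P₁V₁) = 0.4339.
W_a / W_b = 0.4766 / 0.4339 = 1.098.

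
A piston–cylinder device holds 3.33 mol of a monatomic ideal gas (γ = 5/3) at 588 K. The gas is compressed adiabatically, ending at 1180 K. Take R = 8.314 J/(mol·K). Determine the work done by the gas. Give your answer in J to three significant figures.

Adiabatic ⇒ Q = 0, so W_by = −ΔU = nCᵥ(T₁ − T₂).
Cᵥ = 3R/2 = 12.47 J/(mol·K).
W = (3.33)(12.47)(588 − 1180) = -24585 J.

W ≈ -24600 J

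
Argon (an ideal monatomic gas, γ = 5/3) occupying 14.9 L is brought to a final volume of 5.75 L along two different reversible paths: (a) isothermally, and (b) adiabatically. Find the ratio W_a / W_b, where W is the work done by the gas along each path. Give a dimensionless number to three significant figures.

W_a / W_b ≈ 0.716

Path (a) isothermal: W = P₁V₁ ln(V₂/V₁) → W_a/(P₁V₁) = -0.9522.
Path (b) adiabatic: W = P₁V₁(1 − (V₁/V₂)^(γ−1))/(γ−1) → W_b/(P₁V₁) = -1.33.
W_a / W_b = -0.9522 / -1.33 = 0.716.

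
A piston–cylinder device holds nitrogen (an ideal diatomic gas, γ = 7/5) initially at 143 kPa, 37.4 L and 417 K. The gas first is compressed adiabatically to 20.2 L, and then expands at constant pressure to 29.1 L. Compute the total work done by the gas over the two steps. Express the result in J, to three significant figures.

W_total ≈ -721 J

Step 1 (adiabatic): W = (P₁V₁ − P₂V₂)/(γ−1) = (5348 − 6843)/0.4 = -3736 J.
After step 1: P = 338.7 kPa, V = 20.2 L, T = 533.5 K.
Step 2 (isobaric): W = PΔV = (338.7 kPa)(29.1 − 20.2 L) = 3015 J.
W_total = -3736 + 3015 = -721 J.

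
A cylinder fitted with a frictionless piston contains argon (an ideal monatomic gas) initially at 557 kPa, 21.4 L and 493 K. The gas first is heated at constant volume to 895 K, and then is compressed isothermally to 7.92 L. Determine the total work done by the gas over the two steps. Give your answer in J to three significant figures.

W_total ≈ -21500 J

Step 1 (isochoric): W = 0 (constant volume).
After step 1: P = 1011 kPa (V unchanged).
Step 2 (isothermal): W = P₁V₁ ln(V₂/V₁) = (21639) ln(7.92/21.4) = -21510 J.
W_total = 0 − 21510 = -21510 J.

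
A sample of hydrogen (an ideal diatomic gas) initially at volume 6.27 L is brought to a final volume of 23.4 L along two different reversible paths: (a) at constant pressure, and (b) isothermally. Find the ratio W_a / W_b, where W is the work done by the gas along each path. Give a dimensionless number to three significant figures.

W_a / W_b ≈ 2.07

Path (a) isobaric: W = P₁(V₂ − V₁) → W_a/(P₁V₁) = 2.732.
Path (b) isothermal: W = P₁V₁ ln(V₂/V₁) → W_b/(P₁V₁) = 1.317.
W_a / W_b = 2.732 / 1.317 = 2.075.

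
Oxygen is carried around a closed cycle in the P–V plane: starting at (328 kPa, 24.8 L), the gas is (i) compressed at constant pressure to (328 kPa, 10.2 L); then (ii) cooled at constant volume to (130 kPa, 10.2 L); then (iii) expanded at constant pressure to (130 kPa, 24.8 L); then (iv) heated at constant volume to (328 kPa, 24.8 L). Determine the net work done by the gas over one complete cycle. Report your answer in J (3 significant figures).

Constant-volume legs do no work.
W(i) = (328)(10.2 − 24.8) = -4789 J; W(iii) = (130)(24.8 − 10.2) = 1898 J.
W_net = -4789 + 1898 = -2891 J (the counter-clockwise enclosed area).

W_net ≈ -2890 J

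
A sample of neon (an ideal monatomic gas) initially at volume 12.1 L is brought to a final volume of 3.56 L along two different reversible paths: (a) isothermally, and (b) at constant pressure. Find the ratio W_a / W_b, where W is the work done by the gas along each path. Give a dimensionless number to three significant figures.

Path (a) isothermal: W = P₁V₁ ln(V₂/V₁) → W_a/(P₁V₁) = -1.223.
Path (b) isobaric: W = P₁(V₂ − V₁) → W_b/(P₁V₁) = -0.7058.
W_a / W_b = -1.223 / -0.7058 = 1.733.

W_a / W_b ≈ 1.73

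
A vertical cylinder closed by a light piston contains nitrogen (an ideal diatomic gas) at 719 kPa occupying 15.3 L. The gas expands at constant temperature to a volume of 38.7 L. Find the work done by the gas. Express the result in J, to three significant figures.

Isothermal: W = nRT ln(V₂/V₁) = P₁V₁ ln(V₂/V₁).
P₁V₁ = (719 kPa)(15.3 L) = 11001 J.
W = 11001 × ln(38.7/15.3) = 11001 × 0.928
W_by_gas = 10209 J.

W ≈ 10200 J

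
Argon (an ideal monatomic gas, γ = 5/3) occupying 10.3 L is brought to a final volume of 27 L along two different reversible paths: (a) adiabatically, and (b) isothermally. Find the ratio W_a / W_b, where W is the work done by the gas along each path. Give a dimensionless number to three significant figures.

W_a / W_b ≈ 0.738

Path (a) adiabatic: W = P₁V₁(1 − (V₁/V₂)^(γ−1))/(γ−1) → W_a/(P₁V₁) = 0.711.
Path (b) isothermal: W = P₁V₁ ln(V₂/V₁) → W_b/(P₁V₁) = 0.9637.
W_a / W_b = 0.711 / 0.9637 = 0.7378.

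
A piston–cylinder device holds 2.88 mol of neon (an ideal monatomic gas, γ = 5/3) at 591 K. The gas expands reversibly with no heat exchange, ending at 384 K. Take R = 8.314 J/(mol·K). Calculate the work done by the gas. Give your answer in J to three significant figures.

Adiabatic ⇒ Q = 0, so W_by = −ΔU = nCᵥ(T₁ − T₂).
Cᵥ = 3R/2 = 12.47 J/(mol·K).
W = (2.88)(12.47)(591 − 384) = 7435 J.

W ≈ 7430 J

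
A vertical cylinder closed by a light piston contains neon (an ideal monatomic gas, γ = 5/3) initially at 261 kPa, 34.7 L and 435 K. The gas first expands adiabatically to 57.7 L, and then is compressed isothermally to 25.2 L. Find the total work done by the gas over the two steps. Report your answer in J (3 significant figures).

W_total ≈ -1440 J

Step 1 (adiabatic): W = (P₁V₁ − P₂V₂)/(γ−1) = (9057 − 6453)/0.667 = 3906 J.
After step 1: P = 111.8 kPa, V = 57.7 L, T = 309.9 K.
Step 2 (isothermal): W = P₁V₁ ln(V₂/V₁) = (6453) ln(25.2/57.7) = -5345 J.
W_total = 3906 − 5345 = -1439 J.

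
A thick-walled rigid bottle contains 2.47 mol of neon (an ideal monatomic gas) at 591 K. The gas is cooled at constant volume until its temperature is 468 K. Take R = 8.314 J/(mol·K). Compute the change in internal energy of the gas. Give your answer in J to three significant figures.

Constant volume ⇒ W = 0, so Q = ΔU = nCᵥΔT with Cᵥ = 3R/2 = 12.47 J/(mol·K).
ΔU = (2.47)(12.47)(468 − 591) = -3789 J.

ΔU ≈ -3790 J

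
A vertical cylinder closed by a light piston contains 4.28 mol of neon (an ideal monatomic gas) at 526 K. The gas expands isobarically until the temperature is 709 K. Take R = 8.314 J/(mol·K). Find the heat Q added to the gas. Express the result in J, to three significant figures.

Isobaric: W = nRΔT = (4.28)(8.314)(183) = 6512 J.
ΔU = nCᵥΔT with Cᵥ = 3R/2: ΔU = (4.28)(12.47)(183) = 9768 J.
Q = ΔU + W = 9768 + 6512 = 16280 J.

Q ≈ 16300 J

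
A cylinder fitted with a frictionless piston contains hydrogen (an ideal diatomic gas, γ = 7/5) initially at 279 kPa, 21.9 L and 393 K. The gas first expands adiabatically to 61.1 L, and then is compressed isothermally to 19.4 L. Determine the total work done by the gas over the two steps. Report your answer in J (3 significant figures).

Step 1 (adiabatic): W = (P₁V₁ − P₂V₂)/(γ−1) = (6110 − 4053)/0.4 = 5142 J.
After step 1: P = 66.34 kPa, V = 61.1 L, T = 260.7 K.
Step 2 (isothermal): W = P₁V₁ ln(V₂/V₁) = (4053) ln(19.4/61.1) = -4650 J.
W_total = 5142 − 4650 = 491.9 J.

W_total ≈ 492 J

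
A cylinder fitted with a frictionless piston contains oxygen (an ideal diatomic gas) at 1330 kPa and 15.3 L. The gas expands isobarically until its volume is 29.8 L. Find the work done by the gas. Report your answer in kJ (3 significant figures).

W ≈ 19.3 kJ

Isobaric: W = P ΔV.
W = (1330 kPa)(29.8 − 15.3 L) = (1330)(14.5) = 19285 J.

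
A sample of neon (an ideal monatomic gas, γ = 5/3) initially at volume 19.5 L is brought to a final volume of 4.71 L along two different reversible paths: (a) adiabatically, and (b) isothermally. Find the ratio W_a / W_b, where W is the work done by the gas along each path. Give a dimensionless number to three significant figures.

Path (a) adiabatic: W = P₁V₁(1 − (V₁/V₂)^(γ−1))/(γ−1) → W_a/(P₁V₁) = -2.368.
Path (b) isothermal: W = P₁V₁ ln(V₂/V₁) → W_b/(P₁V₁) = -1.421.
W_a / W_b = -2.368 / -1.421 = 1.666.

W_a / W_b ≈ 1.67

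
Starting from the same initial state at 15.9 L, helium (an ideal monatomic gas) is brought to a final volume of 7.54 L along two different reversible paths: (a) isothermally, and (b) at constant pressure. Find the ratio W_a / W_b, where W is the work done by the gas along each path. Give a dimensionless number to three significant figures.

Path (a) isothermal: W = P₁V₁ ln(V₂/V₁) → W_a/(P₁V₁) = -0.7461.
Path (b) isobaric: W = P₁(V₂ − V₁) → W_b/(P₁V₁) = -0.5258.
W_a / W_b = -0.7461 / -0.5258 = 1.419.

W_a / W_b ≈ 1.42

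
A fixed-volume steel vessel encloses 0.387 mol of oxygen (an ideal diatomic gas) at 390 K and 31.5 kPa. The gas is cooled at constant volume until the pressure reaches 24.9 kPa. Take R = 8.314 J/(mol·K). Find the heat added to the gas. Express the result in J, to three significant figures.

Constant volume ⇒ W = 0, so Q = ΔU = nCᵥΔT with Cᵥ = 5R/2 = 20.79 J/(mol·K).
At constant V, T₂/T₁ = P₂/P₁ ⇒ ΔT = T₁(P₂/P₁ − 1) = 390·(24.9/31.5 − 1) = -81.71 K.
ΔU = (0.387)(20.79)(-81.71) = -657.3 J.

Q ≈ -657 J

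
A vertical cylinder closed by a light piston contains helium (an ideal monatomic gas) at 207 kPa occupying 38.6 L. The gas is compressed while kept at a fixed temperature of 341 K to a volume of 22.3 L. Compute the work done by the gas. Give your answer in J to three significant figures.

Isothermal: W = nRT ln(V₂/V₁) = P₁V₁ ln(V₂/V₁).
P₁V₁ = (207 kPa)(38.6 L) = 7990 J.
W = 7990 × ln(22.3/38.6) = 7990 × -0.5487
W_by_gas = -4384 J.

W ≈ -4380 J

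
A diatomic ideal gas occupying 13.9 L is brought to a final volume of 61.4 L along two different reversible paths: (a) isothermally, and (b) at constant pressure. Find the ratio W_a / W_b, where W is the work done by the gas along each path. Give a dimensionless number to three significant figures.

Path (a) isothermal: W = P₁V₁ ln(V₂/V₁) → W_a/(P₁V₁) = 1.486.
Path (b) isobaric: W = P₁(V₂ − V₁) → W_b/(P₁V₁) = 3.417.
W_a / W_b = 1.486 / 3.417 = 0.4347.

W_a / W_b ≈ 0.435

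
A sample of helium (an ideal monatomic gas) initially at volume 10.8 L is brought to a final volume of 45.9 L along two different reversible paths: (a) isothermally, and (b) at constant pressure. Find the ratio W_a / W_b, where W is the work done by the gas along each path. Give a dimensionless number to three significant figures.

Path (a) isothermal: W = P₁V₁ ln(V₂/V₁) → W_a/(P₁V₁) = 1.447.
Path (b) isobaric: W = P₁(V₂ − V₁) → W_b/(P₁V₁) = 3.25.
W_a / W_b = 1.447 / 3.25 = 0.4452.

W_a / W_b ≈ 0.445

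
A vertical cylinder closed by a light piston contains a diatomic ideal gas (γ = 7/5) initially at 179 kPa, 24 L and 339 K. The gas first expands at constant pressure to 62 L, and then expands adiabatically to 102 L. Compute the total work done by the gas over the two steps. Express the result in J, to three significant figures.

Step 1 (isobaric): W = PΔV = (179 kPa)(62 − 24 L) = 6802 J.
After step 1: P = 179 kPa, V = 62 L, T = 875.8 K.
Step 2 (adiabatic): W = (P₁V₁ − P₂V₂)/(γ−1) = (11098 − 9094)/0.4 = 5010 J.
W_total = 6802 + 5010 = 11812 J.

W_total ≈ 11800 J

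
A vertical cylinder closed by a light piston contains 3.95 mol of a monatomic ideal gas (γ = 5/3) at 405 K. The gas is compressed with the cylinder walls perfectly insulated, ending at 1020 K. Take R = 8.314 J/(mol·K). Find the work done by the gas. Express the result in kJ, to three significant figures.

W ≈ -30.3 kJ

Adiabatic ⇒ Q = 0, so W_by = −ΔU = nCᵥ(T₁ − T₂).
Cᵥ = 3R/2 = 12.47 J/(mol·K).
W = (3.95)(12.47)(405 − 1020) = -30295 J.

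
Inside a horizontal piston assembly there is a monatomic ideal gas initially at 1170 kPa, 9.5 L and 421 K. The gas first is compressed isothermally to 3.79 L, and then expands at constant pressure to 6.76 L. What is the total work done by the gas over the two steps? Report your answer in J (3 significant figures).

W_total ≈ -1500 J

Step 1 (isothermal): W = P₁V₁ ln(V₂/V₁) = (11115) ln(3.79/9.5) = -10214 J.
After step 1: P = 2933 kPa, V = 3.79 L, T = 421 K.
Step 2 (isobaric): W = PΔV = (2933 kPa)(6.76 − 3.79 L) = 8710 J.
W_total = -10214 + 8710 = -1504 J.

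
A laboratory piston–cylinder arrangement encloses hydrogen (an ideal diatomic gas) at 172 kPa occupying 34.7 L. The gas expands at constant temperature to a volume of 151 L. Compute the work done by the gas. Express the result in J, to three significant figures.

Isothermal: W = nRT ln(V₂/V₁) = P₁V₁ ln(V₂/V₁).
P₁V₁ = (172 kPa)(34.7 L) = 5968 J.
W = 5968 × ln(151/34.7) = 5968 × 1.471
W_by_gas = 8777 J.

W ≈ 8780 J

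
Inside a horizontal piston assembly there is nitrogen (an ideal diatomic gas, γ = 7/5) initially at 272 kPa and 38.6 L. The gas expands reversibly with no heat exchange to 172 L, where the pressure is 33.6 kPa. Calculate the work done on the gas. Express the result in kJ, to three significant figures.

Adiabatic: W = (P₁V₁ − P₂V₂)/(γ − 1) with γ = 7/5.
P₁V₁ = 10499 J, P₂V₂ = 5779 J.
W = (10499 − 5779) / 0.4 = 11800 J.
Work on gas = −W_by = -11800 J.

W ≈ -11.8 kJ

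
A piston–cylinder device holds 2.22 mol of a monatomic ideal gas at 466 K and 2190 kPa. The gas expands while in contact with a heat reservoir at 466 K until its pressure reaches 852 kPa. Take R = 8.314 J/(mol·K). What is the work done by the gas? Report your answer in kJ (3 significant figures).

Isothermal process: W = nRT ln(V₂/V₁) = nRT ln(P₁/P₂).
W = (2.22)(8.314)(466) × ln(2190/852)
  = 8601 × ln(2.57) = 8601 × 0.9441
W_by_gas = 8120 J.

W ≈ 8.12 kJ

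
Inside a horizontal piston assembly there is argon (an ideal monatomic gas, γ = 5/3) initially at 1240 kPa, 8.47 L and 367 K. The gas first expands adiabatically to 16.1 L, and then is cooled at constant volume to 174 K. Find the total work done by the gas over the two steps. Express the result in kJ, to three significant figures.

Step 1 (adiabatic): W = (P₁V₁ − P₂V₂)/(γ−1) = (10503 − 6845)/0.667 = 5487 J.
Step 2 (isochoric): W = 0 (constant volume).
W_total = 5487 + 0 = 5487 J.

W_total ≈ 5.49 kJ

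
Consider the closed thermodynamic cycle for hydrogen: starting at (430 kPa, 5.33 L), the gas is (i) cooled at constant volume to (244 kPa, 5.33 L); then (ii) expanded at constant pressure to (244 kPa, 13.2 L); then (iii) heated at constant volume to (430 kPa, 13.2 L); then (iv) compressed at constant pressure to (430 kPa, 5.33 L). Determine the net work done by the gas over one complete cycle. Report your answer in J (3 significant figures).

Constant-volume legs do no work.
W(ii) = (244)(13.2 − 5.33) = 1920 J; W(iv) = (430)(5.33 − 13.2) = -3384 J.
W_net = 1920 − 3384 = -1464 J (the counter-clockwise enclosed area).

W_net ≈ -1460 J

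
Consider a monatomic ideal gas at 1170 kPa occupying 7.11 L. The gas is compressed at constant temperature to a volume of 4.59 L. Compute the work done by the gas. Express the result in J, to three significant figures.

Isothermal: W = nRT ln(V₂/V₁) = P₁V₁ ln(V₂/V₁).
P₁V₁ = (1170 kPa)(7.11 L) = 8319 J.
W = 8319 × ln(4.59/7.11) = 8319 × -0.4376
W_by_gas = -3640 J.

W ≈ -3640 J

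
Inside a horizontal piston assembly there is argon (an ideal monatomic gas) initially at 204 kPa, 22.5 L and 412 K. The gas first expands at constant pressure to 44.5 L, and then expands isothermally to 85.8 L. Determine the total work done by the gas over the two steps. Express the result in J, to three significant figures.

W_total ≈ 10400 J

Step 1 (isobaric): W = PΔV = (204 kPa)(44.5 − 22.5 L) = 4488 J.
After step 1: P = 204 kPa, V = 44.5 L, T = 814.8 K.
Step 2 (isothermal): W = P₁V₁ ln(V₂/V₁) = (9078) ln(85.8/44.5) = 5960 J.
W_total = 4488 + 5960 = 10448 J.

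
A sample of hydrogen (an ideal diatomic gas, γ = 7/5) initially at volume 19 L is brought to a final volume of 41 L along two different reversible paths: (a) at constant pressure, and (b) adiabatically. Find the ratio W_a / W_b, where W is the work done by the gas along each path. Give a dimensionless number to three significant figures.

Path (a) isobaric: W = P₁(V₂ − V₁) → W_a/(P₁V₁) = 1.158.
Path (b) adiabatic: W = P₁V₁(1 − (V₁/V₂)^(γ−1))/(γ−1) → W_b/(P₁V₁) = 0.6621.
W_a / W_b = 1.158 / 0.6621 = 1.749.

W_a / W_b ≈ 1.75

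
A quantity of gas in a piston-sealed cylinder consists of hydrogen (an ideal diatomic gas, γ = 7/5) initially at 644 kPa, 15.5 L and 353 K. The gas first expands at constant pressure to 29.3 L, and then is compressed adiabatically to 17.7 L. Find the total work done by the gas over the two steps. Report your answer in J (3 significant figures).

W_total ≈ -1650 J

Step 1 (isobaric): W = PΔV = (644 kPa)(29.3 − 15.5 L) = 8887 J.
After step 1: P = 644 kPa, V = 29.3 L, T = 667.3 K.
Step 2 (adiabatic): W = (P₁V₁ − P₂V₂)/(γ−1) = (18869 − 23084)/0.4 = -10537 J.
W_total = 8887 − 10537 = -1650 J.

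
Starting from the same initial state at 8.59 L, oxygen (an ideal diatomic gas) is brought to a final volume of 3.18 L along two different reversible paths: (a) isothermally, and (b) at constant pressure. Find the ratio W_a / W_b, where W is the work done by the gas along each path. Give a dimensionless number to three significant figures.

W_a / W_b ≈ 1.58

Path (a) isothermal: W = P₁V₁ ln(V₂/V₁) → W_a/(P₁V₁) = -0.9937.
Path (b) isobaric: W = P₁(V₂ − V₁) → W_b/(P₁V₁) = -0.6298.
W_a / W_b = -0.9937 / -0.6298 = 1.578.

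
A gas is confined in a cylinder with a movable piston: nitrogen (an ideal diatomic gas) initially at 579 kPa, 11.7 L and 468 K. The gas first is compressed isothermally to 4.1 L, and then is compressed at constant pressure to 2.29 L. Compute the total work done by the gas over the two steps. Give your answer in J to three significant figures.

Step 1 (isothermal): W = P₁V₁ ln(V₂/V₁) = (6774) ln(4.1/11.7) = -7104 J.
After step 1: P = 1652 kPa, V = 4.1 L, T = 468 K.
Step 2 (isobaric): W = PΔV = (1652 kPa)(2.29 − 4.1 L) = -2991 J.
W_total = -7104 − 2991 = -10094 J.

W_total ≈ -10100 J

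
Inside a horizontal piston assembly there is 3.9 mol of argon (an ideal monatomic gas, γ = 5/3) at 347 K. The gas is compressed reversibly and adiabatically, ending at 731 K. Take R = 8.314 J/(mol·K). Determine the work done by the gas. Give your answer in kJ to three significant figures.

W ≈ -18.7 kJ

Adiabatic ⇒ Q = 0, so W_by = −ΔU = nCᵥ(T₁ − T₂).
Cᵥ = 3R/2 = 12.47 J/(mol·K).
W = (3.9)(12.47)(347 − 731) = -18677 J.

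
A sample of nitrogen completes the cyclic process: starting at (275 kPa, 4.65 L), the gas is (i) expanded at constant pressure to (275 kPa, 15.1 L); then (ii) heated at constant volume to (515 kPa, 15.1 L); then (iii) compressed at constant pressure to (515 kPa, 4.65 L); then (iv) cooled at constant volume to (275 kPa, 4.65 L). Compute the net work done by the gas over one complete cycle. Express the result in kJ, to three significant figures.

Constant-volume legs do no work.
W(i) = (275)(15.1 − 4.65) = 2874 J; W(iii) = (515)(4.65 − 15.1) = -5382 J.
W_net = 2874 − 5382 = -2508 J (the counter-clockwise enclosed area).

W_net ≈ -2.51 kJ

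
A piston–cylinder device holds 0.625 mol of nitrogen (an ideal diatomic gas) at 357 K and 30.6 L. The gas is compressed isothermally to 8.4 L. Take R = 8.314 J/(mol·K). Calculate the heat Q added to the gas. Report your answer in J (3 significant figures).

Isothermal ⇒ ΔU = 0, so Q = W = nRT ln(V₂/V₁).
Q = (0.625)(8.314)(357) ln(8.4/30.6) = 1855 × -1.293 = -2398 J.

Q ≈ -2400 J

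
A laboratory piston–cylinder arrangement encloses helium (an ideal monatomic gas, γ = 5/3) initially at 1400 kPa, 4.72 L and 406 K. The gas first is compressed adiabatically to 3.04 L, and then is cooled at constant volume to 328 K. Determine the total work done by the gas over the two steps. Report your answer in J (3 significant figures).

Step 1 (adiabatic): W = (P₁V₁ − P₂V₂)/(γ−1) = (6608 − 8860)/0.667 = -3378 J.
Step 2 (isochoric): W = 0 (constant volume).
W_total = -3378 + 0 = -3378 J.

W_total ≈ -3380 J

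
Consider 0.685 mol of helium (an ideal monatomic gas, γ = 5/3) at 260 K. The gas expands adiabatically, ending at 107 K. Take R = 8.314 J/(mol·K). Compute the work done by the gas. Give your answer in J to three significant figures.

W ≈ 1310 J

Adiabatic ⇒ Q = 0, so W_by = −ΔU = nCᵥ(T₁ − T₂).
Cᵥ = 3R/2 = 12.47 J/(mol·K).
W = (0.685)(12.47)(260 − 107) = 1307 J.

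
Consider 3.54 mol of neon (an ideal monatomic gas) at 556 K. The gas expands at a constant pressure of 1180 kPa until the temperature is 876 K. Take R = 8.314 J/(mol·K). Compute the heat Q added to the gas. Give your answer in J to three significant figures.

Q ≈ 23500 J

Isobaric: W = nRΔT = (3.54)(8.314)(320) = 9418 J.
ΔU = nCᵥΔT with Cᵥ = 3R/2: ΔU = (3.54)(12.47)(320) = 14127 J.
Q = ΔU + W = 14127 + 9418 = 23545 J.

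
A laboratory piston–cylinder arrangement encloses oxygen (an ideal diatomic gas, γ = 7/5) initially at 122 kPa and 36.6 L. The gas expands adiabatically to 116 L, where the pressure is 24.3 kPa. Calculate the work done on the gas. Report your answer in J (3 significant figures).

Adiabatic: W = (P₁V₁ − P₂V₂)/(γ − 1) with γ = 7/5.
P₁V₁ = 4465 J, P₂V₂ = 2819 J.
W = (4465 − 2819) / 0.4 = 4116 J.
Work on gas = −W_by = -4116 J.

W ≈ -4120 J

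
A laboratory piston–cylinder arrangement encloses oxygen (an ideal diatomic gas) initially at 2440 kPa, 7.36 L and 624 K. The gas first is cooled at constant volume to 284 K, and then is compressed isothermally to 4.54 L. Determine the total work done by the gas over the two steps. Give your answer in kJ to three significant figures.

W_total ≈ -3.95 kJ

Step 1 (isochoric): W = 0 (constant volume).
After step 1: P = 1111 kPa (V unchanged).
Step 2 (isothermal): W = P₁V₁ ln(V₂/V₁) = (8173) ln(4.54/7.36) = -3949 J.
W_total = 0 − 3949 = -3949 J.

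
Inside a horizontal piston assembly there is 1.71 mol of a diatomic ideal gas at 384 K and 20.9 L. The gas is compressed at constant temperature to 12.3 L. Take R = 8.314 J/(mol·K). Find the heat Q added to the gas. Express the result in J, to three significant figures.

Isothermal ⇒ ΔU = 0, so Q = W = nRT ln(V₂/V₁).
Q = (1.71)(8.314)(384) ln(12.3/20.9) = 5459 × -0.5301 = -2894 J.

Q ≈ -2890 J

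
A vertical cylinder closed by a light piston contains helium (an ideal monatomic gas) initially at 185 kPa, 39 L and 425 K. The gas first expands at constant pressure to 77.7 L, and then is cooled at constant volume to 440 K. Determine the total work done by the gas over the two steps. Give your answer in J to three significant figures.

Step 1 (isobaric): W = PΔV = (185 kPa)(77.7 − 39 L) = 7160 J.
Step 2 (isochoric): W = 0 (constant volume).
W_total = 7160 + 0 = 7160 J.

W_total ≈ 7160 J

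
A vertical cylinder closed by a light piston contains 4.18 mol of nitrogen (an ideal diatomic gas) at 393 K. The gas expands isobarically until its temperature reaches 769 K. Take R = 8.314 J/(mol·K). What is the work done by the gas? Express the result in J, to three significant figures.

W ≈ 13100 J

Isobaric: W = P ΔV = nR ΔT.
W = (4.18)(8.314)(769 − 393) = 13067 J.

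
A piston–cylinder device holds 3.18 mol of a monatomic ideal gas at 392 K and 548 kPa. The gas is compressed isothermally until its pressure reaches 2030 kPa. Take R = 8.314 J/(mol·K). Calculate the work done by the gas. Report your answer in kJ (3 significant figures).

W ≈ -13.6 kJ

Isothermal process: W = nRT ln(V₂/V₁) = nRT ln(P₁/P₂).
W = (3.18)(8.314)(392) × ln(548/2030)
  = 10364 × ln(0.27) = 10364 × -1.31
W_by_gas = -13572 J.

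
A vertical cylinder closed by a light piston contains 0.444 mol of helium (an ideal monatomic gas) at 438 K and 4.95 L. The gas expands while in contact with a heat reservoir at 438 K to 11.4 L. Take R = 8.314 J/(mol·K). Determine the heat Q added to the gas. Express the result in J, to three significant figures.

Q ≈ 1350 J

Isothermal ⇒ ΔU = 0, so Q = W = nRT ln(V₂/V₁).
Q = (0.444)(8.314)(438) ln(11.4/4.95) = 1617 × 0.8342 = 1349 J.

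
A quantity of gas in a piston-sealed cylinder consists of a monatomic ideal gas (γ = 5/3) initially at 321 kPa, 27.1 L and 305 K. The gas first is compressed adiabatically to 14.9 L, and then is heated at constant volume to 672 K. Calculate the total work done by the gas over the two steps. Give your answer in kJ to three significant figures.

W_total ≈ -6.39 kJ

Step 1 (adiabatic): W = (P₁V₁ − P₂V₂)/(γ−1) = (8699 − 12962)/0.667 = -6394 J.
Step 2 (isochoric): W = 0 (constant volume).
W_total = -6394 + 0 = -6394 J.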